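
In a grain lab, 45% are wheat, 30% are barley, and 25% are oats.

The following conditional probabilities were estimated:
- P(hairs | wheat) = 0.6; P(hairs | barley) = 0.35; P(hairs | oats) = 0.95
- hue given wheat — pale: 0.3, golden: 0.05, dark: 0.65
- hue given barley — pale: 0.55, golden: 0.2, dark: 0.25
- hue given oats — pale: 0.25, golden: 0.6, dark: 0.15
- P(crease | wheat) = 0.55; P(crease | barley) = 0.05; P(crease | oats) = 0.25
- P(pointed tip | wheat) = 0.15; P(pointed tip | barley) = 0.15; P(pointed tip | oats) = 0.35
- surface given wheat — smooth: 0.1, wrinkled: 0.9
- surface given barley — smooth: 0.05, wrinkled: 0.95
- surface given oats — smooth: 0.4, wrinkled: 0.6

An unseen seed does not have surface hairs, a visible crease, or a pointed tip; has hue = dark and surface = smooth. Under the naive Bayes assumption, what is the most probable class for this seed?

wheat

wheat: 0.45 × (1−0.6) × 0.65 × (1−0.55) × (1−0.15) × 0.1 = 0.00447525
barley: 0.3 × (1−0.35) × 0.25 × (1−0.05) × (1−0.15) × 0.05 = 0.00196828125
oats: 0.25 × (1−0.95) × 0.15 × (1−0.25) × (1−0.35) × 0.4 = 0.000365625
Highest score → wheat.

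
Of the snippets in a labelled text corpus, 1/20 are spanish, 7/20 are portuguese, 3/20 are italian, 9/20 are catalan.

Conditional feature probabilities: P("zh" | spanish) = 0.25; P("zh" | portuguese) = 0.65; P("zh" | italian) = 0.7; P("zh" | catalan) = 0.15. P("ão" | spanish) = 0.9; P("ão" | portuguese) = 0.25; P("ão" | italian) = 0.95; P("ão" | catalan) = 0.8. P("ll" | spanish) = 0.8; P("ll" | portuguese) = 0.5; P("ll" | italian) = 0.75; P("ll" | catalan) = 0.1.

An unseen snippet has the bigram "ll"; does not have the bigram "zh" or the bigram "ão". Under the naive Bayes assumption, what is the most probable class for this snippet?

spanish: 0.05 × (1−0.25) × (1−0.9) × 0.8 = 0.003
portuguese: 0.35 × (1−0.65) × (1−0.25) × 0.5 = 0.0459375
italian: 0.15 × (1−0.7) × (1−0.95) × 0.75 = 0.0016875
catalan: 0.45 × (1−0.15) × (1−0.8) × 0.1 = 0.00765
Highest score → portuguese.

portuguese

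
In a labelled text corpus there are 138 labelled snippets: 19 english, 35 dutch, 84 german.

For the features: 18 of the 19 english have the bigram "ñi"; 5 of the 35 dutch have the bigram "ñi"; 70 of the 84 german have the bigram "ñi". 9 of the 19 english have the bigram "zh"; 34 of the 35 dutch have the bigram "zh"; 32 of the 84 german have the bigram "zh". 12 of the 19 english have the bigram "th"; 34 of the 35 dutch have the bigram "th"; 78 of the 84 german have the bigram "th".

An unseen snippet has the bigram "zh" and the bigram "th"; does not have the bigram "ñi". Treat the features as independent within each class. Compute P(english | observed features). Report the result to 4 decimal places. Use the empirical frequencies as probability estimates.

english: (19/138) × (1/19) × (9/19) × (12/19) ≈ 0.00216789
dutch: (35/138) × (30/35) × (34/35) × (34/35) ≈ 0.205146
german: (84/138) × (14/84) × (32/84) × (78/84) ≈ 0.0358868
P(english | x) = 0.00216789 / 0.24320069 ≈ 0.0089

0.0089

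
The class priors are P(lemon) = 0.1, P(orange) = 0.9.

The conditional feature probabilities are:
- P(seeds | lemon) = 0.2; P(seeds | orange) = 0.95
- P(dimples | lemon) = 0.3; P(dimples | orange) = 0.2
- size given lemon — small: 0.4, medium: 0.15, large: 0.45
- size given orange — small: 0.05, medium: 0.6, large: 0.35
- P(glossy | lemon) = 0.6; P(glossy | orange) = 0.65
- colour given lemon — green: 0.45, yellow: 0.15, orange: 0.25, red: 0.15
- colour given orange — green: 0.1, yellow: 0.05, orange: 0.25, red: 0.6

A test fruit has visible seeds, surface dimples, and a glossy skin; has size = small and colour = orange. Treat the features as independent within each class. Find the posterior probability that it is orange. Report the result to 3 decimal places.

0.794

lemon: 0.1 × 0.2 × 0.3 × 0.4 × 0.6 × 0.25 = 0.00036
orange: 0.9 × 0.95 × 0.2 × 0.05 × 0.65 × 0.25 = 0.001389375
P(orange | x) = 0.001389375 / 0.001749375 ≈ 0.794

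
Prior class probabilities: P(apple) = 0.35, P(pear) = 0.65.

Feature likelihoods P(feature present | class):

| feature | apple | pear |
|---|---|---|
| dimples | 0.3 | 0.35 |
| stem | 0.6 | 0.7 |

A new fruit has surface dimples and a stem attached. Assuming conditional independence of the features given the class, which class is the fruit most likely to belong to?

apple: 0.35 × 0.3 × 0.6 = 0.063
pear: 0.65 × 0.35 × 0.7 = 0.15925
Highest score → pear.

pear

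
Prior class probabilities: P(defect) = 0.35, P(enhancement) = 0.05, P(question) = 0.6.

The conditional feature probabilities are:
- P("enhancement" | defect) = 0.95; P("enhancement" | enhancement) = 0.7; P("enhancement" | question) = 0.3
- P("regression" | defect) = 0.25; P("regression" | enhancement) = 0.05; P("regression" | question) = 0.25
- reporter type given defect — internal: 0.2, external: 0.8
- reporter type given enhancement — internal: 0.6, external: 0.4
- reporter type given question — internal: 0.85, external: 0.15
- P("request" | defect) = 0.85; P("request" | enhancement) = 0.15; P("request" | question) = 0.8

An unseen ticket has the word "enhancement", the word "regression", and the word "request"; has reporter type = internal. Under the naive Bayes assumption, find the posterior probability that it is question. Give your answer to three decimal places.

defect: 0.35 × 0.95 × 0.25 × 0.2 × 0.85 = 0.01413125
enhancement: 0.05 × 0.7 × 0.05 × 0.6 × 0.15 = 0.0001575
question: 0.6 × 0.3 × 0.25 × 0.85 × 0.8 = 0.0306
P(question | x) = 0.0306 / 0.04488875 ≈ 0.682

0.682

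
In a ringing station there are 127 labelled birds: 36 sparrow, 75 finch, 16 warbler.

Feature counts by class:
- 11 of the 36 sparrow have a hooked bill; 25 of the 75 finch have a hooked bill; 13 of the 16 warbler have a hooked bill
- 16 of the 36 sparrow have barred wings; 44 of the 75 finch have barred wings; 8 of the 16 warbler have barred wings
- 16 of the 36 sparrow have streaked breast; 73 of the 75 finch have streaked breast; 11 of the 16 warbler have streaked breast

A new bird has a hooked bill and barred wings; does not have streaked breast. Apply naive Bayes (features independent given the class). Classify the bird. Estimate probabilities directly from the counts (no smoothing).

sparrow: (36/127) × (11/36) × (16/36) × (20/36) ≈ 0.0213862
finch: (75/127) × (25/75) × (44/75) × (2/75) ≈ 0.00307962
warbler: (16/127) × (13/16) × (8/16) × (5/16) ≈ 0.0159941
Highest score → sparrow.

sparrow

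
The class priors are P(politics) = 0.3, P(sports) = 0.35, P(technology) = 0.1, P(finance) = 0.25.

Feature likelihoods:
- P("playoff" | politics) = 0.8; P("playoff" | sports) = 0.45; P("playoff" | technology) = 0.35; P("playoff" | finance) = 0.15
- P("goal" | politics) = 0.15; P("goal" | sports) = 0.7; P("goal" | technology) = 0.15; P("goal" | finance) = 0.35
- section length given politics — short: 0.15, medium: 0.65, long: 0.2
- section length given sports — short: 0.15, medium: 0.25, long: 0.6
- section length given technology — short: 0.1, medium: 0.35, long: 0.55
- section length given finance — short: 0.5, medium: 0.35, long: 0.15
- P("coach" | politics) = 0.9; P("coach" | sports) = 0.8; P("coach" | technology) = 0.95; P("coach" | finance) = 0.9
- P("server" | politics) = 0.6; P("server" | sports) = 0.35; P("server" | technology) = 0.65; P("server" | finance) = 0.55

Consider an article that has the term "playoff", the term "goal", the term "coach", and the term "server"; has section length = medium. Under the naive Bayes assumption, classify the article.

politics

politics: 0.3 × 0.8 × 0.15 × 0.65 × 0.9 × 0.6 = 0.012636
sports: 0.35 × 0.45 × 0.7 × 0.25 × 0.8 × 0.35 = 0.0077175
technology: 0.1 × 0.35 × 0.15 × 0.35 × 0.95 × 0.65 = 0.00113465625
finance: 0.25 × 0.15 × 0.35 × 0.35 × 0.9 × 0.55 = 0.00227390625
Highest score → politics.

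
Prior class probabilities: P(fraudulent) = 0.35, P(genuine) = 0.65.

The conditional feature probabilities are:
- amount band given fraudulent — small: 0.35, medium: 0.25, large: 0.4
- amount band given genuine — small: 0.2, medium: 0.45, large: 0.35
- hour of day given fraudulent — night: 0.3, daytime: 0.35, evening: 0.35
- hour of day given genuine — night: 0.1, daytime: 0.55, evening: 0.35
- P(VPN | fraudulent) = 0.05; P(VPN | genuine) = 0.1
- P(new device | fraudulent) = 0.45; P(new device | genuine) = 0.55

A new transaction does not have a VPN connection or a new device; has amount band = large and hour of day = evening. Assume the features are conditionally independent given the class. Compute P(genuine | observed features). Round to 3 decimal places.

0.557

fraudulent: 0.35 × 0.4 × 0.35 × (1−0.05) × (1−0.45) = 0.0256025
genuine: 0.65 × 0.35 × 0.35 × (1−0.1) × (1−0.55) = 0.032248125
P(genuine | x) = 0.032248125 / 0.057850625 ≈ 0.557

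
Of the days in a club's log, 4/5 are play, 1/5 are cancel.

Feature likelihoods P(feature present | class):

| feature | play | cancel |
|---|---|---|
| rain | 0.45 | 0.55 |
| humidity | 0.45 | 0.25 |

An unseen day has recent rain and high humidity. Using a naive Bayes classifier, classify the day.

play: 0.8 × 0.45 × 0.45 = 0.162
cancel: 0.2 × 0.55 × 0.25 = 0.0275
Highest score → play.

play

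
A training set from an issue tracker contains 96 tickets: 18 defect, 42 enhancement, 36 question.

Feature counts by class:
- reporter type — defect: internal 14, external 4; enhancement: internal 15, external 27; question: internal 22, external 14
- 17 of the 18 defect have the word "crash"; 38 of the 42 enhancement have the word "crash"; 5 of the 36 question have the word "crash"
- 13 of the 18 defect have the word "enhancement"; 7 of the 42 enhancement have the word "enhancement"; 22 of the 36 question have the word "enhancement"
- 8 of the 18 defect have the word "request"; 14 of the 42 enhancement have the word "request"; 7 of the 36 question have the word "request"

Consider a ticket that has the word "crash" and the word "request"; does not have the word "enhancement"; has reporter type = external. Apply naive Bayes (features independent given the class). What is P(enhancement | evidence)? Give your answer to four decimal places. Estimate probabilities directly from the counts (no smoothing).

0.9171

defect: (18/96) × (4/18) × (17/18) × (5/18) × (8/18) ≈ 0.00485825
enhancement: (42/96) × (27/42) × (38/42) × (35/42) × (14/42) ≈ 0.0706845
question: (36/96) × (14/36) × (5/36) × (14/36) × (7/36) ≈ 0.0015316
P(enhancement | x) = 0.0706845 / 0.07707435 ≈ 0.9171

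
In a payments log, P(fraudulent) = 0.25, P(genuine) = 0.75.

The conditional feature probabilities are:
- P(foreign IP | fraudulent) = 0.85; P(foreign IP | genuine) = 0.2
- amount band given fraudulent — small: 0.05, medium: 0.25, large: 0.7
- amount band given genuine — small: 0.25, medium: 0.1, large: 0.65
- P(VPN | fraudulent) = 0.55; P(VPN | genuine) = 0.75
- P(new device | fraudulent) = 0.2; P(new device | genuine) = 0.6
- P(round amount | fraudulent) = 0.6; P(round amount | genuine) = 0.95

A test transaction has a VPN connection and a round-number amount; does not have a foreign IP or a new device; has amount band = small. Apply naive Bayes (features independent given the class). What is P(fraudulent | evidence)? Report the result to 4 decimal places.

0.0114

fraudulent: 0.25 × (1−0.85) × 0.05 × 0.55 × (1−0.2) × 0.6 = 0.000495
genuine: 0.75 × (1−0.2) × 0.25 × 0.75 × (1−0.6) × 0.95 = 0.04275
P(fraudulent | x) = 0.000495 / 0.043245 ≈ 0.0114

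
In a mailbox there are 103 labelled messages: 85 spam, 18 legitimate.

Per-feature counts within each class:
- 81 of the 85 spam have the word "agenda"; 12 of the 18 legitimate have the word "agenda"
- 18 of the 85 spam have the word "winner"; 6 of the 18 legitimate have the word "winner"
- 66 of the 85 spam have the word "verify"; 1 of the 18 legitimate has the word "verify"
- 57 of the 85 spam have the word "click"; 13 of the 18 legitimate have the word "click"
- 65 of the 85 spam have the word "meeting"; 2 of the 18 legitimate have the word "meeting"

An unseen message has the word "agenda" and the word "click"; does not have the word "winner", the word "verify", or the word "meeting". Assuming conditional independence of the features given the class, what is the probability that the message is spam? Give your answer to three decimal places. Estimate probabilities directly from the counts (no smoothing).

spam: (85/103) × (81/85) × (67/85) × (19/85) × (57/85) × (20/85) ≈ 0.0218628
legitimate: (18/103) × (12/18) × (12/18) × (17/18) × (13/18) × (16/18) ≈ 0.047092
P(spam | x) = 0.0218628 / 0.0689548 ≈ 0.317

0.317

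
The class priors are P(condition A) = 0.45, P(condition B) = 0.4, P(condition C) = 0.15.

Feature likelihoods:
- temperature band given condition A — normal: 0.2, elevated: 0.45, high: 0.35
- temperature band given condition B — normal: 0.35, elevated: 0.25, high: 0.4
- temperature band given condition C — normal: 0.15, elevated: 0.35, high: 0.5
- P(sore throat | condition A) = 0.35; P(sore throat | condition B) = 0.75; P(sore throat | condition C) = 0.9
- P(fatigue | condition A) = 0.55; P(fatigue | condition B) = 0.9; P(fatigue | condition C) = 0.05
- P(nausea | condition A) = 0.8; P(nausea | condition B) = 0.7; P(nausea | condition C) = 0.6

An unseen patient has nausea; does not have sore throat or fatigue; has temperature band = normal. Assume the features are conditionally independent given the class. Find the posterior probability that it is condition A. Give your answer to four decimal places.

0.8495

condition A: 0.45 × 0.2 × (1−0.35) × (1−0.55) × 0.8 = 0.02106
condition B: 0.4 × 0.35 × (1−0.75) × (1−0.9) × 0.7 = 0.00245
condition C: 0.15 × 0.15 × (1−0.9) × (1−0.05) × 0.6 = 0.0012825
P(condition A | x) = 0.02106 / 0.0247925 ≈ 0.8495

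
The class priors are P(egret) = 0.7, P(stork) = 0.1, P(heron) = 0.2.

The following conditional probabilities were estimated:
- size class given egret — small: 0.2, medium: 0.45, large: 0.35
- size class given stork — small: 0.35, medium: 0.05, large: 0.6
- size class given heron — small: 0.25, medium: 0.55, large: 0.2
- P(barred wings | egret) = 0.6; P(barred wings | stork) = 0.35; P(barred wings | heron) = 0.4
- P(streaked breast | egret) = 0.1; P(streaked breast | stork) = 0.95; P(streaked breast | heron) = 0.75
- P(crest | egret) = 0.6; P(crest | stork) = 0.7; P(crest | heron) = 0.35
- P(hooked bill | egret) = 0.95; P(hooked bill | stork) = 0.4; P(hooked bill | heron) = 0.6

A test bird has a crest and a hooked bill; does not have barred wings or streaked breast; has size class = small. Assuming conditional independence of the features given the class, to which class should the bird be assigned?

egret

egret: 0.7 × 0.2 × (1−0.6) × (1−0.1) × 0.6 × 0.95 = 0.028728
stork: 0.1 × 0.35 × (1−0.35) × (1−0.95) × 0.7 × 0.4 = 0.0003185
heron: 0.2 × 0.25 × (1−0.4) × (1−0.75) × 0.35 × 0.6 = 0.001575
Highest score → egret.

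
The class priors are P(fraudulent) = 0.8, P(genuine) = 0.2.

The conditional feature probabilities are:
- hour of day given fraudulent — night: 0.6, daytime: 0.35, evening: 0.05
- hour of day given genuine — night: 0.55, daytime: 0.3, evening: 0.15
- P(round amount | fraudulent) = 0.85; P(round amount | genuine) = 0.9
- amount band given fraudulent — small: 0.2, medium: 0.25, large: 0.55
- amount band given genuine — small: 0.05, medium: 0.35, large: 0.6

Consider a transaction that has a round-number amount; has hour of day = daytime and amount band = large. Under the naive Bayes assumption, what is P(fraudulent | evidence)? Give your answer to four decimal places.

0.8016

fraudulent: 0.8 × 0.35 × 0.85 × 0.55 = 0.1309
genuine: 0.2 × 0.3 × 0.9 × 0.6 = 0.0324
P(fraudulent | x) = 0.1309 / 0.1633 ≈ 0.8016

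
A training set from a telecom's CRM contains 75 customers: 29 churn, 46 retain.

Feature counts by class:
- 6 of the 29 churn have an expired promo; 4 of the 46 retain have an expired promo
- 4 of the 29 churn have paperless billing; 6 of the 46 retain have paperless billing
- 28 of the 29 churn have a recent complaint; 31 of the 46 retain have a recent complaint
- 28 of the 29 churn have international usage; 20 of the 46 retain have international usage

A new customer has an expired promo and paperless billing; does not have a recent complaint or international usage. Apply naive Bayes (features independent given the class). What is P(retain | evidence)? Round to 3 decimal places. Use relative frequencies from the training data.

churn: (29/75) × (6/29) × (4/29) × (1/29) × (1/29) ≈ 0.0000131207
retain: (46/75) × (4/46) × (6/46) × (15/46) × (26/46) ≈ 0.00128216
P(retain | x) = 0.00128216 / 0.0012952807 ≈ 0.990

0.990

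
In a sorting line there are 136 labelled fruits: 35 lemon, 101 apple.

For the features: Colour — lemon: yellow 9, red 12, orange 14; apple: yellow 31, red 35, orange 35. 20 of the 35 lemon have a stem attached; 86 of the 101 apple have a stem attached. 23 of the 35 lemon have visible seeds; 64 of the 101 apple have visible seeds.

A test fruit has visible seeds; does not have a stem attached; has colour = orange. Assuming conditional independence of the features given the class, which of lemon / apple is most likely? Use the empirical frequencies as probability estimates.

lemon

lemon: (35/136) × (14/35) × (15/35) × (23/35) ≈ 0.0289916
apple: (101/136) × (35/101) × (15/101) × (64/101) ≈ 0.0242191
Highest score → lemon.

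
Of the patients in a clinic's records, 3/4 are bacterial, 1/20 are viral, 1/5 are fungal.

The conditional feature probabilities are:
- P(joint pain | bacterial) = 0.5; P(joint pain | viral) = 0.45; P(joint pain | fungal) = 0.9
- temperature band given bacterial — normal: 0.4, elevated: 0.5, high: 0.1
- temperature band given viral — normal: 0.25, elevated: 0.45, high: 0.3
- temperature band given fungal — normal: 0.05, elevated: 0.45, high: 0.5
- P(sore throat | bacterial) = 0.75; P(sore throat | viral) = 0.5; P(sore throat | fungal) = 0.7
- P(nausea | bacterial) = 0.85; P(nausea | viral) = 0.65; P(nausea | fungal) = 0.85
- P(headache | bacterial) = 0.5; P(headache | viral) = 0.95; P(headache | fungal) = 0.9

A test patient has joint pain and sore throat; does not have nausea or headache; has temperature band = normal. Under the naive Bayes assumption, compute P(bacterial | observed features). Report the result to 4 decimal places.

bacterial: 0.75 × 0.5 × 0.4 × 0.75 × (1−0.85) × (1−0.5) = 0.0084375
viral: 0.05 × 0.45 × 0.25 × 0.5 × (1−0.65) × (1−0.95) = 0.00004921875
fungal: 0.2 × 0.9 × 0.05 × 0.7 × (1−0.85) × (1−0.9) = 0.0000945
P(bacterial | x) = 0.0084375 / 0.00858121875 ≈ 0.9833

0.9833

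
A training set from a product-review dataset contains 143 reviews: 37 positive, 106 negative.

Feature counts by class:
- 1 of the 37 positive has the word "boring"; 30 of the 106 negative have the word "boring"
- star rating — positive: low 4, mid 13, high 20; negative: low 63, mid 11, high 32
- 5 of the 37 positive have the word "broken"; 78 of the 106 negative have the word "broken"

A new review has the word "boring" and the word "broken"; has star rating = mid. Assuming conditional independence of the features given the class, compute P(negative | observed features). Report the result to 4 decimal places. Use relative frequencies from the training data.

positive: (37/143) × (1/37) × (13/37) × (5/37) ≈ 0.000332027
negative: (106/143) × (30/106) × (11/106) × (78/106) ≈ 0.0160199
P(negative | x) = 0.0160199 / 0.016351927 ≈ 0.9797

0.9797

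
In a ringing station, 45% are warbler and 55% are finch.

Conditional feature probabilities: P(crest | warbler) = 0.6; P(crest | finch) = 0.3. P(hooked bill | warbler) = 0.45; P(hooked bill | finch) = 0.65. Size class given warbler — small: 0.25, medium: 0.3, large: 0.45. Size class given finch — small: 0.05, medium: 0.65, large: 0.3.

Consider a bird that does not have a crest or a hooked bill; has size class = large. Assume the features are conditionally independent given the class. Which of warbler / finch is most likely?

warbler

warbler: 0.45 × (1−0.6) × (1−0.45) × 0.45 = 0.04455
finch: 0.55 × (1−0.3) × (1−0.65) × 0.3 = 0.040425
Highest score → warbler.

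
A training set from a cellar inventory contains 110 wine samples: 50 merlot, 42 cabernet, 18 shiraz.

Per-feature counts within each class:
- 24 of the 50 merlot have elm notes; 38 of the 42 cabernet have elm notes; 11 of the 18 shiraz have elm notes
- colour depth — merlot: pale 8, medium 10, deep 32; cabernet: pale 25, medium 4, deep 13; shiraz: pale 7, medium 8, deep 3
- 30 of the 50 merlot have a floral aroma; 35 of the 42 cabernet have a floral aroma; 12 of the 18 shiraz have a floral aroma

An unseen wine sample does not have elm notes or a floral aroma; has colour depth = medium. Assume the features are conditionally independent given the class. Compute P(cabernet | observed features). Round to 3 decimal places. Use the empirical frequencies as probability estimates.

0.020

merlot: (50/110) × (26/50) × (10/50) × (20/50) ≈ 0.0189091
cabernet: (42/110) × (4/42) × (4/42) × (7/42) ≈ 0.000577201
shiraz: (18/110) × (7/18) × (8/18) × (6/18) ≈ 0.00942761
P(cabernet | x) = 0.000577201 / 0.028913911 ≈ 0.020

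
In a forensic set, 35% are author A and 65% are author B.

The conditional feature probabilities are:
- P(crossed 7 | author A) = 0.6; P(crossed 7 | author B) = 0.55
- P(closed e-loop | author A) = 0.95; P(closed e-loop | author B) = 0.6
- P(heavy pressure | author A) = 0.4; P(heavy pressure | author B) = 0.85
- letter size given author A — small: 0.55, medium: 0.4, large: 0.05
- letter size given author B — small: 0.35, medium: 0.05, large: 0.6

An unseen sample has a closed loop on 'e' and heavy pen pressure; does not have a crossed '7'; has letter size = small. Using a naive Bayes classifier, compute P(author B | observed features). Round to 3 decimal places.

0.641

author A: 0.35 × (1−0.6) × 0.95 × 0.4 × 0.55 = 0.02926
author B: 0.65 × (1−0.55) × 0.6 × 0.85 × 0.35 = 0.05221125
P(author B | x) = 0.05221125 / 0.08147125 ≈ 0.641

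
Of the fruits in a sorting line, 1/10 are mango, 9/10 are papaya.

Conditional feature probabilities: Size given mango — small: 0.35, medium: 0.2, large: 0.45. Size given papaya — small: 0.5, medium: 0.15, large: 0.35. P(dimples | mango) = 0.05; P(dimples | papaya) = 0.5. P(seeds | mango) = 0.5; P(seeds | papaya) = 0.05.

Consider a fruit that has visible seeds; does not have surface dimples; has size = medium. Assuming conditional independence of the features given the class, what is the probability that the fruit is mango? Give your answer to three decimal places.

mango: 0.1 × 0.2 × (1−0.05) × 0.5 = 0.0095
papaya: 0.9 × 0.15 × (1−0.5) × 0.05 = 0.003375
P(mango | x) = 0.0095 / 0.012875 ≈ 0.738

0.738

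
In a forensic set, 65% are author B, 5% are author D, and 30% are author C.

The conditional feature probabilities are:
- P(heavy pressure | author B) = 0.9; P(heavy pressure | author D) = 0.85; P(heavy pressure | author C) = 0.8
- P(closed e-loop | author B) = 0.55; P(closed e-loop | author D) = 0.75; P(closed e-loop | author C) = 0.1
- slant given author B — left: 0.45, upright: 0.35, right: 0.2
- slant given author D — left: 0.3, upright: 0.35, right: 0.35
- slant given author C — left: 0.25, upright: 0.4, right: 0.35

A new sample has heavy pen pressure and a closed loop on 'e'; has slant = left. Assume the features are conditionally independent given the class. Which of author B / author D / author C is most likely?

author B: 0.65 × 0.9 × 0.55 × 0.45 = 0.1447875
author D: 0.05 × 0.85 × 0.75 × 0.3 = 0.0095625
author C: 0.3 × 0.8 × 0.1 × 0.25 = 0.006
Highest score → author B.

author B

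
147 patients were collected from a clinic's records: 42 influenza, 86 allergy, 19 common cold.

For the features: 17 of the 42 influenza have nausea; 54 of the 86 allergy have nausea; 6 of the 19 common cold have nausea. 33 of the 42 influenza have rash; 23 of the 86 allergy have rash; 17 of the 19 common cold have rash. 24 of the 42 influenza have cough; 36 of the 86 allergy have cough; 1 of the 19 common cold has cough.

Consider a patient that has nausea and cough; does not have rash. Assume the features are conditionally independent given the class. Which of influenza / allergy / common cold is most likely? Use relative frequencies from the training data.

influenza: (42/147) × (17/42) × (9/42) × (24/42) ≈ 0.0141608
allergy: (86/147) × (54/86) × (63/86) × (36/86) ≈ 0.112648
common cold: (19/147) × (6/19) × (2/19) × (1/19) ≈ 0.000226129
Highest score → allergy.

allergy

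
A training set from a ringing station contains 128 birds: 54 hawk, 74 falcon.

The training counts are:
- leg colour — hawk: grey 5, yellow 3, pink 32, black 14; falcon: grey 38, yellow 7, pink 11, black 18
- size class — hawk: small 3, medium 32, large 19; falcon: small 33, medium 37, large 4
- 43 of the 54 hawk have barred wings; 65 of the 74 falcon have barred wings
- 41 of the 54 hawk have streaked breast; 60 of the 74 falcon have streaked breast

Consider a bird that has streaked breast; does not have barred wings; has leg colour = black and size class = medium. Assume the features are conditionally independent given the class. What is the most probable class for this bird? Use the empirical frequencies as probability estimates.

hawk: (54/128) × (14/54) × (32/54) × (11/54) × (41/54) ≈ 0.0100245
falcon: (74/128) × (18/74) × (37/74) × (9/74) × (60/74) ≈ 0.00693367
Highest score → hawk.

hawk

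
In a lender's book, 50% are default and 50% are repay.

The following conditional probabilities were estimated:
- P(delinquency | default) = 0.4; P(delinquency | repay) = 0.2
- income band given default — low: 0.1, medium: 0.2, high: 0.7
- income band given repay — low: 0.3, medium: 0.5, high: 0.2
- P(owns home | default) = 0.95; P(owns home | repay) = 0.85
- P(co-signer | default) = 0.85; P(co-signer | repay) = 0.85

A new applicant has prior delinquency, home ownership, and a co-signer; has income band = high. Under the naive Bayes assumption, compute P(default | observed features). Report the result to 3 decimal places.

default: 0.5 × 0.4 × 0.7 × 0.95 × 0.85 = 0.11305
repay: 0.5 × 0.2 × 0.2 × 0.85 × 0.85 = 0.01445
P(default | x) = 0.11305 / 0.1275 ≈ 0.887

0.887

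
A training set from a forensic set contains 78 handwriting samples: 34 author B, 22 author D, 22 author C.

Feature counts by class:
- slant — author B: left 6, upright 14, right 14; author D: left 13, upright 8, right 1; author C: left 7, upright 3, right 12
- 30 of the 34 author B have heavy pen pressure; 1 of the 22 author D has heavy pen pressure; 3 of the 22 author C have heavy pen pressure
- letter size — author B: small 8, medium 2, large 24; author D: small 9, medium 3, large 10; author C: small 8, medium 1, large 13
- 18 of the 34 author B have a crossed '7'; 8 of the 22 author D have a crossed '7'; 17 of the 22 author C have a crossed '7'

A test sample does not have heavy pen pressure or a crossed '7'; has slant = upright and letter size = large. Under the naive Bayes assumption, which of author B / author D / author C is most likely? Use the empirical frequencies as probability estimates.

author B: (34/78) × (14/34) × (4/34) × (24/34) × (16/34) ≈ 0.00701436
author D: (22/78) × (8/22) × (21/22) × (10/22) × (14/22) ≈ 0.0283188
author C: (22/78) × (3/22) × (19/22) × (13/22) × (5/22) ≈ 0.00446093
Highest score → author D.

author D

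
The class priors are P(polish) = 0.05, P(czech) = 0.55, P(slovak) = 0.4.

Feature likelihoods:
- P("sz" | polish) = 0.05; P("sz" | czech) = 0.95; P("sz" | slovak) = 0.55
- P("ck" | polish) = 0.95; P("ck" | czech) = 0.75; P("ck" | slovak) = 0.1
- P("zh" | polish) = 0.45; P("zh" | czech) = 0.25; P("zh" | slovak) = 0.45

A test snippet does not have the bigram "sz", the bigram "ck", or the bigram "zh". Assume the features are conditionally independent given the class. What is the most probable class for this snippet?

slovak

polish: 0.05 × (1−0.05) × (1−0.95) × (1−0.45) = 0.00130625
czech: 0.55 × (1−0.95) × (1−0.75) × (1−0.25) = 0.00515625
slovak: 0.4 × (1−0.55) × (1−0.1) × (1−0.45) = 0.0891
Highest score → slovak.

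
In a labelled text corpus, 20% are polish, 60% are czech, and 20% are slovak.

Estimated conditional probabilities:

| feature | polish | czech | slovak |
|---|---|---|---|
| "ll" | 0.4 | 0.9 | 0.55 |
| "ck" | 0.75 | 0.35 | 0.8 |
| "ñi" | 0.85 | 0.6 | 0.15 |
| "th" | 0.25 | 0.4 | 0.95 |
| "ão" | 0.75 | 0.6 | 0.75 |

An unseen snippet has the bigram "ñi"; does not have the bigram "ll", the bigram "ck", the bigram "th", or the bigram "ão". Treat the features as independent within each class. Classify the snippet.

czech

polish: 0.2 × (1−0.4) × (1−0.75) × 0.85 × (1−0.25) × (1−0.75) = 0.00478125
czech: 0.6 × (1−0.9) × (1−0.35) × 0.6 × (1−0.4) × (1−0.6) = 0.005616
slovak: 0.2 × (1−0.55) × (1−0.8) × 0.15 × (1−0.95) × (1−0.75) = 0.00003375
Highest score → czech.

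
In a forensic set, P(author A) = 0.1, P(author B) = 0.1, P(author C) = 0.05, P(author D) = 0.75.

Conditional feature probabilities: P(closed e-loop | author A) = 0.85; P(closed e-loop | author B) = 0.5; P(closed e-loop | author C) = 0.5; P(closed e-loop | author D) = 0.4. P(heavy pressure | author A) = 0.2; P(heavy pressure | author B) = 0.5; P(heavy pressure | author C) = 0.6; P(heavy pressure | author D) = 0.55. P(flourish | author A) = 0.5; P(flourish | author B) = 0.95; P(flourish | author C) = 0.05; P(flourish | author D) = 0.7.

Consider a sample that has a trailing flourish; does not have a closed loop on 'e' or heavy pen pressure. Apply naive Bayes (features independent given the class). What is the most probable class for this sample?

author D

author A: 0.1 × (1−0.85) × (1−0.2) × 0.5 = 0.006
author B: 0.1 × (1−0.5) × (1−0.5) × 0.95 = 0.02375
author C: 0.05 × (1−0.5) × (1−0.6) × 0.05 = 0.0005
author D: 0.75 × (1−0.4) × (1−0.55) × 0.7 = 0.14175
Highest score → author D.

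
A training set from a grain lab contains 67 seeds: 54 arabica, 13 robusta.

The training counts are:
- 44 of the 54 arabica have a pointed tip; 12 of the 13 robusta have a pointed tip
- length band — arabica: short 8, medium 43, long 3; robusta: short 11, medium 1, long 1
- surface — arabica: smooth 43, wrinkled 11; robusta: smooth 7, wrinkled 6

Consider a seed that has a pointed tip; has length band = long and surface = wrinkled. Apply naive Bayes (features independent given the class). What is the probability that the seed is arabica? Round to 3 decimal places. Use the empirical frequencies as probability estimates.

arabica: (54/67) × (44/54) × (3/54) × (11/54) ≈ 0.00743198
robusta: (13/67) × (12/13) × (1/13) × (6/13) ≈ 0.00635874
P(arabica | x) = 0.00743198 / 0.01379072 ≈ 0.539

0.539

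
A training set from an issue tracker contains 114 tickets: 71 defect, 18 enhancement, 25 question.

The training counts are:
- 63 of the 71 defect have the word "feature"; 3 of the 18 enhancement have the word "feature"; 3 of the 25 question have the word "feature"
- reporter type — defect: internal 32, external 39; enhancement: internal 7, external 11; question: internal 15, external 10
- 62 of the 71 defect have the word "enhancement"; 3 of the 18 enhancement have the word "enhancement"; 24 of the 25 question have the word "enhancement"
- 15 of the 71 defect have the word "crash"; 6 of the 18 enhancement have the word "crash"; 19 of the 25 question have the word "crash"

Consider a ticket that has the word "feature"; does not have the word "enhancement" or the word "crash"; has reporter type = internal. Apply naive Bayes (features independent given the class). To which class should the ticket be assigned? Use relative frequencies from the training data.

defect: (71/114) × (63/71) × (32/71) × (9/71) × (56/71) ≈ 0.0249024
enhancement: (18/114) × (3/18) × (7/18) × (15/18) × (12/18) ≈ 0.00568551
question: (25/114) × (3/25) × (15/25) × (1/25) × (6/25) ≈ 0.000151579
Highest score → defect.

defect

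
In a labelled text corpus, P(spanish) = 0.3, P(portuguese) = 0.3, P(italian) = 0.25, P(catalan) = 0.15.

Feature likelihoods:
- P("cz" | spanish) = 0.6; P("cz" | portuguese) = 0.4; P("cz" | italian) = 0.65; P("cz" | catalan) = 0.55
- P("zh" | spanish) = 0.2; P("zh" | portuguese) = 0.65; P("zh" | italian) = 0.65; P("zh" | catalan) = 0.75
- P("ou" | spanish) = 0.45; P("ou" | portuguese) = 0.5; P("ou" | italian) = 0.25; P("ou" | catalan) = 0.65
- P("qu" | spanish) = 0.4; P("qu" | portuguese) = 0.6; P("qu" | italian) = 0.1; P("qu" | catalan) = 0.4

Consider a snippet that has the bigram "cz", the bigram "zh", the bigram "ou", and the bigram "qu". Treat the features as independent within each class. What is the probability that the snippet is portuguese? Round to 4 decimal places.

0.4814

spanish: 0.3 × 0.6 × 0.2 × 0.45 × 0.4 = 0.00648
portuguese: 0.3 × 0.4 × 0.65 × 0.5 × 0.6 = 0.0234
italian: 0.25 × 0.65 × 0.65 × 0.25 × 0.1 = 0.002640625
catalan: 0.15 × 0.55 × 0.75 × 0.65 × 0.4 = 0.0160875
P(portuguese | x) = 0.0234 / 0.048608125 ≈ 0.4814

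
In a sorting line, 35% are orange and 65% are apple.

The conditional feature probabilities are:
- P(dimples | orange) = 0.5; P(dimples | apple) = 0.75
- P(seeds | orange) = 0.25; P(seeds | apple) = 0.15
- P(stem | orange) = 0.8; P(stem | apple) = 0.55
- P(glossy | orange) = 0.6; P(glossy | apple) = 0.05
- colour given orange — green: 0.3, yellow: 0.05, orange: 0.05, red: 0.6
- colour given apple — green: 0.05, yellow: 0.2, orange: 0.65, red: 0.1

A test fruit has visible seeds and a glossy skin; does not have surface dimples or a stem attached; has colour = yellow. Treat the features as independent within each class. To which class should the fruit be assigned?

orange: 0.35 × (1−0.5) × 0.25 × (1−0.8) × 0.6 × 0.05 = 0.0002625
apple: 0.65 × (1−0.75) × 0.15 × (1−0.55) × 0.05 × 0.2 = 0.0001096875
Highest score → orange.

orange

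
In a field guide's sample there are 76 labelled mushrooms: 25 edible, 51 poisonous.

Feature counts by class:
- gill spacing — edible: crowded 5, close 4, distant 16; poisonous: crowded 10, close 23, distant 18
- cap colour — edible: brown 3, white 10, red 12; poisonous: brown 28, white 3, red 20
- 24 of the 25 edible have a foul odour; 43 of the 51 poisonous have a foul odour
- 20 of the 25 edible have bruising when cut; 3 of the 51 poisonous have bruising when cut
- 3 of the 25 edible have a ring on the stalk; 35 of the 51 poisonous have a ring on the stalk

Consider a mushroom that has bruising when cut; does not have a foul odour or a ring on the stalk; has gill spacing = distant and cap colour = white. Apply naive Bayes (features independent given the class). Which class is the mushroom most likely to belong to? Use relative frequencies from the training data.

edible: (25/76) × (16/25) × (10/25) × (1/25) × (20/25) × (22/25) ≈ 0.00237137
poisonous: (51/76) × (18/51) × (3/51) × (8/51) × (3/51) × (16/51) ≈ 0.0000403302
Highest score → edible.

edible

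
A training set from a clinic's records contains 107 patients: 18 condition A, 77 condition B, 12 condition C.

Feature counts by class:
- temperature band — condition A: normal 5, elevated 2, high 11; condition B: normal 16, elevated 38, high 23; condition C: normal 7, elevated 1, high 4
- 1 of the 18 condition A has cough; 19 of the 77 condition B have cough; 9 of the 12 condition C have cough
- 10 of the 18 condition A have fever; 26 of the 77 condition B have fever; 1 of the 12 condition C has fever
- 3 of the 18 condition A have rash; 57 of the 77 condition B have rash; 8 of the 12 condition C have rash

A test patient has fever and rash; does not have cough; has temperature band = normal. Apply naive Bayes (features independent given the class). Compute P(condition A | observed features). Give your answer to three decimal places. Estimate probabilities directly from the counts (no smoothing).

0.123

condition A: (18/107) × (5/18) × (17/18) × (10/18) × (3/18) ≈ 0.00408638
condition B: (77/107) × (16/77) × (58/77) × (26/77) × (57/77) ≈ 0.028154
condition C: (12/107) × (7/12) × (3/12) × (1/12) × (8/12) ≈ 0.000908619
P(condition A | x) = 0.00408638 / 0.033148999 ≈ 0.123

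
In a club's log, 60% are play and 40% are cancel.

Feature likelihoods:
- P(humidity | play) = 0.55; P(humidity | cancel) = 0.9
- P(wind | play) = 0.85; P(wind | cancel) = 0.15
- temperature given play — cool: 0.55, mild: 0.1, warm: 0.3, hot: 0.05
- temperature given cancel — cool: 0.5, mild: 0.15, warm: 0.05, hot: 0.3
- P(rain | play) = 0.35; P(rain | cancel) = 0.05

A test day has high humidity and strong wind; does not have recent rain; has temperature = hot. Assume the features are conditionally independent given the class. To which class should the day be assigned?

cancel

play: 0.6 × 0.55 × 0.85 × 0.05 × (1−0.35) = 0.00911625
cancel: 0.4 × 0.9 × 0.15 × 0.3 × (1−0.05) = 0.01539
Highest score → cancel.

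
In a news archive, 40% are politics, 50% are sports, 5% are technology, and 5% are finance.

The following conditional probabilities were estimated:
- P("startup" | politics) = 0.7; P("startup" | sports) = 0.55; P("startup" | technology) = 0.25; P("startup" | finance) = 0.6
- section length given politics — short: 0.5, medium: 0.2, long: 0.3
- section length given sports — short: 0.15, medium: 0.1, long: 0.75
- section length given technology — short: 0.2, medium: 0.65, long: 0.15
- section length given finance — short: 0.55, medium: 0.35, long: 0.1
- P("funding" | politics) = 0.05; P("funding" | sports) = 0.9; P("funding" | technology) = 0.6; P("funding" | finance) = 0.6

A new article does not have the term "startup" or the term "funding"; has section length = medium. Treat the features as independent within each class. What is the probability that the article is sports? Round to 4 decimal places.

politics: 0.4 × (1−0.7) × 0.2 × (1−0.05) = 0.0228
sports: 0.5 × (1−0.55) × 0.1 × (1−0.9) = 0.00225
technology: 0.05 × (1−0.25) × 0.65 × (1−0.6) = 0.00975
finance: 0.05 × (1−0.6) × 0.35 × (1−0.6) = 0.0028
P(sports | x) = 0.00225 / 0.0376 ≈ 0.0598

0.0598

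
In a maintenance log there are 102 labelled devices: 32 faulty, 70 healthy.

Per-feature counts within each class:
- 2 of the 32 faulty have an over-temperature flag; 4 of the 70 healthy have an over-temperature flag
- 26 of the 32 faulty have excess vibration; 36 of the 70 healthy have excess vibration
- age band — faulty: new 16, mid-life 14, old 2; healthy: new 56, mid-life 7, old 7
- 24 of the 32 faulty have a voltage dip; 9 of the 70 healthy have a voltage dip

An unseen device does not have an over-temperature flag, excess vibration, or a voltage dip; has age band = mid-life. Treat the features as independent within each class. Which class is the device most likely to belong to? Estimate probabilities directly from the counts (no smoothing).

faulty: (32/102) × (30/32) × (6/32) × (14/32) × (8/32) ≈ 0.00603171
healthy: (70/102) × (66/70) × (34/70) × (7/70) × (61/70) ≈ 0.0273878
Highest score → healthy.

healthy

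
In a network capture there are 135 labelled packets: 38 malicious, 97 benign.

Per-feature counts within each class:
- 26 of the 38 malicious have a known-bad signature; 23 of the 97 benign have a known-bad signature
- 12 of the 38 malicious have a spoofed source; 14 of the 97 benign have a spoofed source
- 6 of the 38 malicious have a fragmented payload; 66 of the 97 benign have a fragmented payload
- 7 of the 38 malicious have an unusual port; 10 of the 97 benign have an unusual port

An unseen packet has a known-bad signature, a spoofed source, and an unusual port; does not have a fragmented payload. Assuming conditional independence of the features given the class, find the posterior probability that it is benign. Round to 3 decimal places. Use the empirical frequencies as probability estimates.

0.079

malicious: (38/135) × (26/38) × (12/38) × (32/38) × (7/38) ≈ 0.00943448
benign: (97/135) × (23/97) × (14/97) × (31/97) × (10/97) ≈ 0.000810156
P(benign | x) = 0.000810156 / 0.010244636 ≈ 0.079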